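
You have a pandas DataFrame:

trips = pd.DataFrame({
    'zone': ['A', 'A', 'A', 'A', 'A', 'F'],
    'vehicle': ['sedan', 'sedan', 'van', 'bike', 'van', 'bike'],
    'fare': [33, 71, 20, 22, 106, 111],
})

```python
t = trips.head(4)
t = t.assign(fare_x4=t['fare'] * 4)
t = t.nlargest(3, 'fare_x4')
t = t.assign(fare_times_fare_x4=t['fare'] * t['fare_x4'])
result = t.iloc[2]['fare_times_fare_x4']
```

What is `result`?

1936

take first 4 rows:
  zone vehicle  fare
0    A   sedan    33
1    A   sedan    71
2    A     van    20
3    A    bike    22
add column fare_x4 = t['fare'] * 4:
  zone vehicle  fare  fare_x4
0    A   sedan    33      132
1    A   sedan    71      284
2    A     van    20       80
3    A    bike    22       88
take 3 rows with largest fare_x4:
  zone vehicle  fare  fare_x4
1    A   sedan    71      284
0    A   sedan    33      132
3    A    bike    22       88
add column fare_times_fare_x4 = t['fare'] * t['fare_x4']:
  zone vehicle  fare  fare_x4  fare_times_fare_x4
1    A   sedan    71      284               20164
0    A   sedan    33      132                4356
3    A    bike    22       88                1936
Finally, value at position 2, column 'fare_times_fare_x4' = 1936.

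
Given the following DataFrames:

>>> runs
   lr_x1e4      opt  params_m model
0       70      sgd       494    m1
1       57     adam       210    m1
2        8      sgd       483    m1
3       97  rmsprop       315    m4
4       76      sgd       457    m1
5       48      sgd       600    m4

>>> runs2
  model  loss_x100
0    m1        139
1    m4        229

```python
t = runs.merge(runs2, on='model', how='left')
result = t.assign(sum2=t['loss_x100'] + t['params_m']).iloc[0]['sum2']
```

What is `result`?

633

merge on 'model' (how='left') → 6 rows:
   lr_x1e4      opt  params_m model  loss_x100
0       70      sgd       494    m1        139
1       57     adam       210    m1        139
2        8      sgd       483    m1        139
3       97  rmsprop       315    m4        229
4       76      sgd       457    m1        139
5       48      sgd       600    m4        229
add column sum2 = t['loss_x100'] + t['params_m']:
   lr_x1e4      opt  params_m model  loss_x100  sum2
0       70      sgd       494    m1        139   633
1       57     adam       210    m1        139   349
2        8      sgd       483    m1        139   622
3       97  rmsprop       315    m4        229   544
4       76      sgd       457    m1        139   596
5       48      sgd       600    m4        229   829
Finally, value at position 0, column 'sum2' = 633.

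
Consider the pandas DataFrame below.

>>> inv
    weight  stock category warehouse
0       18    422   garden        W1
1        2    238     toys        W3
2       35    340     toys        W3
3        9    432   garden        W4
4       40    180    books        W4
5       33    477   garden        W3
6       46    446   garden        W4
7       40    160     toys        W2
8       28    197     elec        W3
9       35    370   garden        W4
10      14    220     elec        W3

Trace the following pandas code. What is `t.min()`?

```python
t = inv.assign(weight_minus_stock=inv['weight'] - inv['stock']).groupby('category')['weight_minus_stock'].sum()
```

add column weight_minus_stock = inv['weight'] - inv['stock']:
    weight  stock category warehouse  weight_minus_stock
0       18    422   garden        W1                -404
1        2    238     toys        W3                -236
2       35    340     toys        W3                -305
3        9    432   garden        W4                -423
4       40    180    books        W4                -140
5       33    477   garden        W3                -444
6       46    446   garden        W4                -400
7       40    160     toys        W2                -120
8       28    197     elec        W3                -169
9       35    370   garden        W4                -335
10      14    220     elec        W3                -206
group by category, sum of weight_minus_stock:
category
books     -140
elec      -375
garden   -2006
toys      -661
Name: weight_minus_stock, dtype: int64

-2006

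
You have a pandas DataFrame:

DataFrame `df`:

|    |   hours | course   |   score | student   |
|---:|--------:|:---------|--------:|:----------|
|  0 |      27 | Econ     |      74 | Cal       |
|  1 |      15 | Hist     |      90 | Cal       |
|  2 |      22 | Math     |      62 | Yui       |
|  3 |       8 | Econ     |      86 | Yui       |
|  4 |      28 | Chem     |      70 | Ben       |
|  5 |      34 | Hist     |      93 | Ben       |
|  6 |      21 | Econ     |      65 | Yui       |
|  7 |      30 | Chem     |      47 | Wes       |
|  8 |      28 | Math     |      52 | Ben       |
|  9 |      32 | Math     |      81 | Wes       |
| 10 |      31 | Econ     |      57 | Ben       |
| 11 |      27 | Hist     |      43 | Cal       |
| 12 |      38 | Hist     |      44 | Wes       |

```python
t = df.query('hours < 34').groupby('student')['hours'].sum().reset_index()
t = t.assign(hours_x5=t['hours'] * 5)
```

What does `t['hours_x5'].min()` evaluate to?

filter rows where hours < 34:
    hours course  score student
0      27   Econ     74     Cal
1      15   Hist     90     Cal
2      22   Math     62     Yui
3       8   Econ     86     Yui
4      28   Chem     70     Ben
6      21   Econ     65     Yui
7      30   Chem     47     Wes
8      28   Math     52     Ben
9      32   Math     81     Wes
10     31   Econ     57     Ben
11     27   Hist     43     Cal
group by student, sum of hours:
student
Ben    87
Cal    69
Wes    62
Yui    51
Name: hours, dtype: int64
reset_index():
  student  hours
0     Ben     87
1     Cal     69
2     Wes     62
3     Yui     51
add column hours_x5 = t['hours'] * 5:
  student  hours  hours_x5
0     Ben     87       435
1     Cal     69       345
2     Wes     62       310
3     Yui     51       255

255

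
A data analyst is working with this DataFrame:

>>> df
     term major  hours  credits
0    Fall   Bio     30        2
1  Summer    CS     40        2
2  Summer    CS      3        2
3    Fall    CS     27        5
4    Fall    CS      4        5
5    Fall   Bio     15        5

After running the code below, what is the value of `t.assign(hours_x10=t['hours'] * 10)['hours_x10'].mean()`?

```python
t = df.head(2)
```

take first 2 rows:
     term major  hours  credits
0    Fall   Bio     30        2
1  Summer    CS     40        2
add column hours_x10 = t['hours'] * 10:
     term major  hours  credits  hours_x10
0    Fall   Bio     30        2        300
1  Summer    CS     40        2        400

350.0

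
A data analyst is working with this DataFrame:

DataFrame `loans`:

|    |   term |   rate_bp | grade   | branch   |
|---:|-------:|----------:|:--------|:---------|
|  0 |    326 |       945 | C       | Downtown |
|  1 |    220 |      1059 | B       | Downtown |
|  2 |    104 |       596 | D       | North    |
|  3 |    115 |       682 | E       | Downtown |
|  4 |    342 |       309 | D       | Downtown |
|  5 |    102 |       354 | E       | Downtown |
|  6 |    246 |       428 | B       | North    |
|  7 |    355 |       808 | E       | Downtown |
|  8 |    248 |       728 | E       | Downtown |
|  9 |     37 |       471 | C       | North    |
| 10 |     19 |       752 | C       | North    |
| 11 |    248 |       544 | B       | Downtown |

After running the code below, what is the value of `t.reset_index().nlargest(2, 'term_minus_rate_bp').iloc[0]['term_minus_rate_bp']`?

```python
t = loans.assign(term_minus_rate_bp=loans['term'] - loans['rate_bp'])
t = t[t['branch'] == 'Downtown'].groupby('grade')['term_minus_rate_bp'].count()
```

add column term_minus_rate_bp = loans['term'] - loans['rate_bp']:
    term  rate_bp grade    branch  term_minus_rate_bp
0    326      945     C  Downtown                -619
1    220     1059     B  Downtown                -839
2    104      596     D     North                -492
3    115      682     E  Downtown                -567
4    342      309     D  Downtown                  33
5    102      354     E  Downtown                -252
6    246      428     B     North                -182
7    355      808     E  Downtown                -453
8    248      728     E  Downtown                -480
9     37      471     C     North                -434
10    19      752     C     North                -733
11   248      544     B  Downtown                -296
filter rows where branch == 'Downtown':
    term  rate_bp grade    branch  term_minus_rate_bp
0    326      945     C  Downtown                -619
1    220     1059     B  Downtown                -839
3    115      682     E  Downtown                -567
4    342      309     D  Downtown                  33
5    102      354     E  Downtown                -252
7    355      808     E  Downtown                -453
8    248      728     E  Downtown                -480
11   248      544     B  Downtown                -296
group by grade, count of term_minus_rate_bp:
grade
B    2
C    1
D    1
E    4
Name: term_minus_rate_bp, dtype: int64
reset_index():
  grade  term_minus_rate_bp
0     B                   2
1     C                   1
2     D                   1
3     E                   4
take 2 rows with largest term_minus_rate_bp:
  grade  term_minus_rate_bp
3     E                   4
0     B                   2

4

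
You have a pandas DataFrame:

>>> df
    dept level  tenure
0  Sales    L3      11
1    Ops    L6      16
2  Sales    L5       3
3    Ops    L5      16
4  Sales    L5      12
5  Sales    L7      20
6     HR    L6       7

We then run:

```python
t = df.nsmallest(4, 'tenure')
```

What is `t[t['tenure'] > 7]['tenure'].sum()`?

23

take 4 rows with smallest tenure:
    dept level  tenure
2  Sales    L5       3
6     HR    L6       7
0  Sales    L3      11
4  Sales    L5      12
filter rows where tenure > 7:
    dept level  tenure
0  Sales    L3      11
4  Sales    L5      12
So sum() = 23.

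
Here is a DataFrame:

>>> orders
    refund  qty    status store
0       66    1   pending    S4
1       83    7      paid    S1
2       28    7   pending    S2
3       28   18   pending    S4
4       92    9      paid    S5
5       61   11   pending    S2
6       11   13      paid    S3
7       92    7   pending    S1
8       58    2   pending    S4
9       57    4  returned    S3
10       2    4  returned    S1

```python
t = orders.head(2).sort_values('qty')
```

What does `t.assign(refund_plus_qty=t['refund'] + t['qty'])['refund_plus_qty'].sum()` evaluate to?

take first 2 rows:
   refund  qty   status store
0      66    1  pending    S4
1      83    7     paid    S1
sort by qty:
   refund  qty   status store
0      66    1  pending    S4
1      83    7     paid    S1
add column refund_plus_qty = t['refund'] + t['qty']:
   refund  qty   status store  refund_plus_qty
0      66    1  pending    S4               67
1      83    7     paid    S1               90
Finally, sum of column 'refund_plus_qty' = 157.

157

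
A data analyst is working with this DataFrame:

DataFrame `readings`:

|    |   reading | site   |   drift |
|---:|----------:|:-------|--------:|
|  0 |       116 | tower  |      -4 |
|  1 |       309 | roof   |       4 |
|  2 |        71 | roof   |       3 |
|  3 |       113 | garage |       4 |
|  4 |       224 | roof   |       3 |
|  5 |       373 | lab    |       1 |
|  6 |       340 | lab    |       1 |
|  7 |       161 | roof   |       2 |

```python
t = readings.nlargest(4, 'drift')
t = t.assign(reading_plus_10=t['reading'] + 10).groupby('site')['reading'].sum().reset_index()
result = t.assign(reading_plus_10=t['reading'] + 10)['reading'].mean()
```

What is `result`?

358.5

take 4 rows with largest drift:
   reading    site  drift
1      309    roof      4
3      113  garage      4
2       71    roof      3
4      224    roof      3
add column reading_plus_10 = t['reading'] + 10:
   reading    site  drift  reading_plus_10
1      309    roof      4              319
3      113  garage      4              123
2       71    roof      3               81
4      224    roof      3              234
group by site, sum of reading:
site
garage    113
roof      604
Name: reading, dtype: int64
reset_index():
     site  reading
0  garage      113
1    roof      604
add column reading_plus_10 = t['reading'] + 10:
     site  reading  reading_plus_10
0  garage      113              123
1    roof      604              614
Taking the mean of column 'reading' gives 358.5.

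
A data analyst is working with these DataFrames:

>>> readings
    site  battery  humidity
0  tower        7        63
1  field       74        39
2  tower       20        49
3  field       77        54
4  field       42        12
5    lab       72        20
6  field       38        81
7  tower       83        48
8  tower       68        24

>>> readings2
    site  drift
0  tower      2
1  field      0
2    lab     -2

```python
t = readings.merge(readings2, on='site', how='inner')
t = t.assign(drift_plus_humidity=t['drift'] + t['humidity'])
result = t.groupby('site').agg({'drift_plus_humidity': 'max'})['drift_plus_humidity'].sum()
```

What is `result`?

164

merge on 'site' (how='inner') → 9 rows:
    site  battery  humidity  drift
0  tower        7        63      2
1  field       74        39      0
2  tower       20        49      2
3  field       77        54      0
4  field       42        12      0
5    lab       72        20     -2
6  field       38        81      0
7  tower       83        48      2
8  tower       68        24      2
add column drift_plus_humidity = t['drift'] + t['humidity']:
    site  battery  humidity  drift  drift_plus_humidity
0  tower        7        63      2                   65
1  field       74        39      0                   39
2  tower       20        49      2                   51
3  field       77        54      0                   54
4  field       42        12      0                   12
5    lab       72        20     -2                   18
6  field       38        81      0                   81
7  tower       83        48      2                   50
8  tower       68        24      2                   26
group by site, max of drift_plus_humidity:
       drift_plus_humidity
site                      
field                   81
lab                     18
tower                   65
Hence 164.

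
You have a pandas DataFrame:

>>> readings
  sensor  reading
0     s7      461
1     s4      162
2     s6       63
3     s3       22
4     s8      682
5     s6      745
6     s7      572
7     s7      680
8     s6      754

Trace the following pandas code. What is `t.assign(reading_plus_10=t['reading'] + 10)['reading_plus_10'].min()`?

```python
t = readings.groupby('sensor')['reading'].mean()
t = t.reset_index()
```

32.0

group by sensor, mean of reading:
sensor
s3     22.000000
s4    162.000000
s6    520.666667
s7    571.000000
s8    682.000000
Name: reading, dtype: float64
reset_index():
  sensor     reading
0     s3   22.000000
1     s4  162.000000
2     s6  520.666667
3     s7  571.000000
4     s8  682.000000
add column reading_plus_10 = t['reading'] + 10:
  sensor     reading  reading_plus_10
0     s3   22.000000        32.000000
1     s4  162.000000       172.000000
2     s6  520.666667       530.666667
3     s7  571.000000       581.000000
4     s8  682.000000       692.000000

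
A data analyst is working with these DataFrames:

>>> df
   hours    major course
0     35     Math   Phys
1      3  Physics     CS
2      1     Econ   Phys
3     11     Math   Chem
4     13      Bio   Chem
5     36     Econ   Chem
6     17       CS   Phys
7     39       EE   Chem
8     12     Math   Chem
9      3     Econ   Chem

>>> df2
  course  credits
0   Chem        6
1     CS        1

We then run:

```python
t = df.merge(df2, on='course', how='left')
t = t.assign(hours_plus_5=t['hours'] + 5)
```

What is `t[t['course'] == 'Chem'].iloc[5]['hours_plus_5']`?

8

merge on 'course' (how='left') → 10 rows:
   hours    major course  credits
0     35     Math   Phys      NaN
1      3  Physics     CS      1.0
2      1     Econ   Phys      NaN
3     11     Math   Chem      6.0
4     13      Bio   Chem      6.0
5     36     Econ   Chem      6.0
6     17       CS   Phys      NaN
7     39       EE   Chem      6.0
8     12     Math   Chem      6.0
9      3     Econ   Chem      6.0
add column hours_plus_5 = t['hours'] + 5:
   hours    major course  credits  hours_plus_5
0     35     Math   Phys      NaN            40
1      3  Physics     CS      1.0             8
2      1     Econ   Phys      NaN             6
3     11     Math   Chem      6.0            16
4     13      Bio   Chem      6.0            18
5     36     Econ   Chem      6.0            41
6     17       CS   Phys      NaN            22
7     39       EE   Chem      6.0            44
8     12     Math   Chem      6.0            17
9      3     Econ   Chem      6.0             8
filter rows where course == 'Chem':
   hours major course  credits  hours_plus_5
3     11  Math   Chem      6.0            16
4     13   Bio   Chem      6.0            18
5     36  Econ   Chem      6.0            41
7     39    EE   Chem      6.0            44
8     12  Math   Chem      6.0            17
9      3  Econ   Chem      6.0             8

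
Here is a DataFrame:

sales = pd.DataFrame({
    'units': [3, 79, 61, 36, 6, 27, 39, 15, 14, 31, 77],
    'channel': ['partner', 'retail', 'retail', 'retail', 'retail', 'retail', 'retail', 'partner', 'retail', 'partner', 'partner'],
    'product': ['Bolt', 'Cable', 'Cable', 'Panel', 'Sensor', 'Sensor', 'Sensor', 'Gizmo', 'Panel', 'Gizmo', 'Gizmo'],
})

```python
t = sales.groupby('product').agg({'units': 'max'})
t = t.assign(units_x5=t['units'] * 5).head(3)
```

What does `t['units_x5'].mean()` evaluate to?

group by product, max of units:
         units
product       
Bolt         3
Cable       79
Gizmo       77
Panel       36
Sensor      39
add column units_x5 = t['units'] * 5:
         units  units_x5
product                 
Bolt         3        15
Cable       79       395
Gizmo       77       385
Panel       36       180
Sensor      39       195
take first 3 rows:
         units  units_x5
product                 
Bolt         3        15
Cable       79       395
Gizmo       77       385
Finally, mean of column 'units_x5' = 265.0.

265.0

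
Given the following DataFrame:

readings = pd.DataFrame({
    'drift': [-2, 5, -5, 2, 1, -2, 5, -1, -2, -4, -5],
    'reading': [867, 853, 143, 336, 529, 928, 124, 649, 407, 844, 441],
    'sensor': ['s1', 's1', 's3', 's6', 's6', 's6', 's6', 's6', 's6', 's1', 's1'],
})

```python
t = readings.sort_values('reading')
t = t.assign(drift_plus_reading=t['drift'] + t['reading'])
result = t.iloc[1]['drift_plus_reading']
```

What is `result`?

sort by reading:
    drift  reading sensor
6       5      124     s6
2      -5      143     s3
3       2      336     s6
8      -2      407     s6
10     -5      441     s1
4       1      529     s6
7      -1      649     s6
9      -4      844     s1
1       5      853     s1
0      -2      867     s1
5      -2      928     s6
add column drift_plus_reading = t['drift'] + t['reading']:
    drift  reading sensor  drift_plus_reading
6       5      124     s6                 129
2      -5      143     s3                 138
3       2      336     s6                 338
8      -2      407     s6                 405
10     -5      441     s1                 436
4       1      529     s6                 530
7      -1      649     s6                 648
9      -4      844     s1                 840
1       5      853     s1                 858
0      -2      867     s1                 865
5      -2      928     s6                 926
Taking the value at position 1, column 'drift_plus_reading' gives 138.

138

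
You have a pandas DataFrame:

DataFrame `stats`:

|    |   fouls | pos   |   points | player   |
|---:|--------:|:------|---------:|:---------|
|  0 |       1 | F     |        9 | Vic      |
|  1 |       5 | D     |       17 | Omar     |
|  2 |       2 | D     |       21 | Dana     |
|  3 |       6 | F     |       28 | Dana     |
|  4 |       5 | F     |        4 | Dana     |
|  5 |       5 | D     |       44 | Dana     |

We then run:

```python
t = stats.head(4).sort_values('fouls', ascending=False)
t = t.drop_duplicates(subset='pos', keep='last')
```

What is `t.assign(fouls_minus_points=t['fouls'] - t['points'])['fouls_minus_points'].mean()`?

take first 4 rows:
   fouls pos  points player
0      1   F       9    Vic
1      5   D      17   Omar
2      2   D      21   Dana
3      6   F      28   Dana
sort by fouls descending:
   fouls pos  points player
3      6   F      28   Dana
1      5   D      17   Omar
2      2   D      21   Dana
0      1   F       9    Vic
drop duplicate pos (keep=last):
   fouls pos  points player
2      2   D      21   Dana
0      1   F       9    Vic
add column fouls_minus_points = t['fouls'] - t['points']:
   fouls pos  points player  fouls_minus_points
2      2   D      21   Dana                 -19
0      1   F       9    Vic                  -8
Finally, mean of column 'fouls_minus_points' = -13.5.

-13.5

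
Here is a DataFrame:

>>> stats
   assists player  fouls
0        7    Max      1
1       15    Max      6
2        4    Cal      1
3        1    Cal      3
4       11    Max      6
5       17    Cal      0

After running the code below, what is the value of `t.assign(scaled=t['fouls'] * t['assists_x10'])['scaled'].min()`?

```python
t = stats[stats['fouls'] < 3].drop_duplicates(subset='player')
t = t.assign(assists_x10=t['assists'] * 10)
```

filter rows where fouls < 3:
   assists player  fouls
0        7    Max      1
2        4    Cal      1
5       17    Cal      0
drop duplicate player (keep=first):
   assists player  fouls
0        7    Max      1
2        4    Cal      1
add column assists_x10 = t['assists'] * 10:
   assists player  fouls  assists_x10
0        7    Max      1           70
2        4    Cal      1           40
add column scaled = t['fouls'] * t['assists_x10']:
   assists player  fouls  assists_x10  scaled
0        7    Max      1           70      70
2        4    Cal      1           40      40
Then the min of column 'scaled': 40

40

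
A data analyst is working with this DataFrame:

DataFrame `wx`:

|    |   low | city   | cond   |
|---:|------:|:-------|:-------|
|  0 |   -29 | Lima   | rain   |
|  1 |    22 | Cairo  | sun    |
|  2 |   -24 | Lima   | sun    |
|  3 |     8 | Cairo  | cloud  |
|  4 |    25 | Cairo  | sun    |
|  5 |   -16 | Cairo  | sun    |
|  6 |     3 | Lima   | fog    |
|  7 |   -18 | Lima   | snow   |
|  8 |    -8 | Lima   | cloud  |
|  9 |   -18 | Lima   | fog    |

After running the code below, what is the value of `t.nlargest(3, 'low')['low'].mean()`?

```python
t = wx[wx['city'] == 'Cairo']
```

18.3333333333

filter rows where city == 'Cairo':
   low   city   cond
1   22  Cairo    sun
3    8  Cairo  cloud
4   25  Cairo    sun
5  -16  Cairo    sun
take 3 rows with largest low:
   low   city   cond
4   25  Cairo    sun
1   22  Cairo    sun
3    8  Cairo  cloud
Taking the mean of column 'low' gives 18.3333333333.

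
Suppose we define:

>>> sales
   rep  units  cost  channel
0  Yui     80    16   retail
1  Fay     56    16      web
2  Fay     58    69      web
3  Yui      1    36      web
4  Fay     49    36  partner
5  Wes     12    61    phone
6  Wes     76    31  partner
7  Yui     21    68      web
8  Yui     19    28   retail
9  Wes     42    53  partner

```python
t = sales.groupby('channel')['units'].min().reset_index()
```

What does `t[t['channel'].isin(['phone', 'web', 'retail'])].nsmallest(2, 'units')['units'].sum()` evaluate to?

group by channel, min of units:
channel
partner    42
phone      12
retail     19
web         1
Name: units, dtype: int64
reset_index():
   channel  units
0  partner     42
1    phone     12
2   retail     19
3      web      1
filter rows where channel in ['phone', 'web', 'retail']:
  channel  units
1   phone     12
2  retail     19
3     web      1
take 2 rows with smallest units:
  channel  units
3     web      1
1   phone     12
Taking the sum of column 'units' gives 13.

13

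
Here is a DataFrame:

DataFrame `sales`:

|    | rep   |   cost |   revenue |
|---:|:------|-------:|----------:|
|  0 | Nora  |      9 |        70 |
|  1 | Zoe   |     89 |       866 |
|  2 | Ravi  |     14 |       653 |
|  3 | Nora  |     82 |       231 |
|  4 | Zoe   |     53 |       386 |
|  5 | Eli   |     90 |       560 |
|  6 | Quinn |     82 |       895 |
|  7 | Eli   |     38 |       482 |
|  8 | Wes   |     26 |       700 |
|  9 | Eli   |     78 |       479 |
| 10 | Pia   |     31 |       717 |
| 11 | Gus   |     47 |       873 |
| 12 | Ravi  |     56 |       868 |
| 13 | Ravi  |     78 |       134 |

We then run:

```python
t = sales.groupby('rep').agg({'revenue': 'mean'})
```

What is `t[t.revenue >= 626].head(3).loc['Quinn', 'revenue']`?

895.0

group by rep, mean of revenue:
          revenue
rep              
Eli    507.000000
Gus    873.000000
Nora   150.500000
Pia    717.000000
Quinn  895.000000
Ravi   551.666667
Wes    700.000000
Zoe    626.000000
filter rows where revenue >= 626:
       revenue
rep           
Gus      873.0
Pia      717.0
Quinn    895.0
Wes      700.0
Zoe      626.0
take first 3 rows:
       revenue
rep           
Gus      873.0
Pia      717.0
Quinn    895.0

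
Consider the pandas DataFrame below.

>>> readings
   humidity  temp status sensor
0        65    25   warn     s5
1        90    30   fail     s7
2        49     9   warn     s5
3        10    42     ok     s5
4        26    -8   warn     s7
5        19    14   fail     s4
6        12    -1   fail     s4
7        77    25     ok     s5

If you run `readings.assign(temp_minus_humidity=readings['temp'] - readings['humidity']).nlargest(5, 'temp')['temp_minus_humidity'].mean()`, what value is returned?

add column temp_minus_humidity = readings['temp'] - readings['humidity']:
   humidity  temp status sensor  temp_minus_humidity
0        65    25   warn     s5                  -40
1        90    30   fail     s7                  -60
2        49     9   warn     s5                  -40
3        10    42     ok     s5                   32
4        26    -8   warn     s7                  -34
5        19    14   fail     s4                   -5
6        12    -1   fail     s4                  -13
7        77    25     ok     s5                  -52
take 5 rows with largest temp:
   humidity  temp status sensor  temp_minus_humidity
3        10    42     ok     s5                   32
1        90    30   fail     s7                  -60
0        65    25   warn     s5                  -40
7        77    25     ok     s5                  -52
5        19    14   fail     s4                   -5
Taking the mean of column 'temp_minus_humidity' gives -25.0.

-25.0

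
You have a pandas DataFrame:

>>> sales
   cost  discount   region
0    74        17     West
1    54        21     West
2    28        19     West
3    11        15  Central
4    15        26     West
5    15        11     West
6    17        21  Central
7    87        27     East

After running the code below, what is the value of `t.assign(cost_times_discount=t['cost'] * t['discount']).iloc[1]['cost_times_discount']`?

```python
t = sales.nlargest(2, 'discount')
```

390

take 2 rows with largest discount:
   cost  discount region
7    87        27   East
4    15        26   West
add column cost_times_discount = t['cost'] * t['discount']:
   cost  discount region  cost_times_discount
7    87        27   East                 2349
4    15        26   West                  390
The value at position 1, column 'cost_times_discount' is 390.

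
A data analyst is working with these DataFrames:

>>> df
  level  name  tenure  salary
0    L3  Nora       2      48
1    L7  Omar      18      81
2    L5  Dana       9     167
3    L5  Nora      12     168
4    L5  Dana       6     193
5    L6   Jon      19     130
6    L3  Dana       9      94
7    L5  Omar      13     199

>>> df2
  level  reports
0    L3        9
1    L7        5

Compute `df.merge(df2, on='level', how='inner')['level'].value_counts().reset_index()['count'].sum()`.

3

merge on 'level' (how='inner') → 3 rows:
  level  name  tenure  salary  reports
0    L3  Nora       2      48        9
1    L7  Omar      18      81        5
2    L3  Dana       9      94        9
value_counts of level:
level
L3    2
L7    1
Name: count, dtype: int64
reset_index():
  level  count
0    L3      2
1    L7      1
sum of column 'count' → 3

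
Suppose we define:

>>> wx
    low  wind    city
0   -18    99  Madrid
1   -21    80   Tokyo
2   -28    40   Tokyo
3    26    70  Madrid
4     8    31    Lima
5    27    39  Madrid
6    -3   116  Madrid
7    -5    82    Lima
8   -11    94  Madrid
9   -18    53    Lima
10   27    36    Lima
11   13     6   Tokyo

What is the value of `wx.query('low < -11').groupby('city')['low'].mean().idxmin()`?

filter rows where low < -11:
   low  wind    city
0  -18    99  Madrid
1  -21    80   Tokyo
2  -28    40   Tokyo
9  -18    53    Lima
group by city, mean of low:
city
Lima     -18.0
Madrid   -18.0
Tokyo    -24.5
Name: low, dtype: float64
Taking the label with the smallest value gives Tokyo.

Tokyo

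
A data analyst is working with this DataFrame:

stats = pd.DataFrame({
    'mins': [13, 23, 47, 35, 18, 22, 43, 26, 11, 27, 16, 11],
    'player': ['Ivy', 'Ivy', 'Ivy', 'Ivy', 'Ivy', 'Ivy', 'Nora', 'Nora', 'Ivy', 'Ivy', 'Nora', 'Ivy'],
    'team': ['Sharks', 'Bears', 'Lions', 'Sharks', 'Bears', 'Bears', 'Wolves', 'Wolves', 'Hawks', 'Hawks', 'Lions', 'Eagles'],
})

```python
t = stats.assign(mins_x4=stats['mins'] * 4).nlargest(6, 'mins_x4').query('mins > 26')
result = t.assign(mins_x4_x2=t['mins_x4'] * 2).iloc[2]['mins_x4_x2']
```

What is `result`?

add column mins_x4 = stats['mins'] * 4:
    mins player    team  mins_x4
0     13    Ivy  Sharks       52
1     23    Ivy   Bears       92
2     47    Ivy   Lions      188
3     35    Ivy  Sharks      140
4     18    Ivy   Bears       72
5     22    Ivy   Bears       88
6     43   Nora  Wolves      172
7     26   Nora  Wolves      104
8     11    Ivy   Hawks       44
9     27    Ivy   Hawks      108
10    16   Nora   Lions       64
11    11    Ivy  Eagles       44
take 6 rows with largest mins_x4:
   mins player    team  mins_x4
2    47    Ivy   Lions      188
6    43   Nora  Wolves      172
3    35    Ivy  Sharks      140
9    27    Ivy   Hawks      108
7    26   Nora  Wolves      104
1    23    Ivy   Bears       92
filter rows where mins > 26:
   mins player    team  mins_x4
2    47    Ivy   Lions      188
6    43   Nora  Wolves      172
3    35    Ivy  Sharks      140
9    27    Ivy   Hawks      108
add column mins_x4_x2 = t['mins_x4'] * 2:
   mins player    team  mins_x4  mins_x4_x2
2    47    Ivy   Lions      188         376
6    43   Nora  Wolves      172         344
3    35    Ivy  Sharks      140         280
9    27    Ivy   Hawks      108         216
Then the value at position 2, column 'mins_x4_x2': 280

280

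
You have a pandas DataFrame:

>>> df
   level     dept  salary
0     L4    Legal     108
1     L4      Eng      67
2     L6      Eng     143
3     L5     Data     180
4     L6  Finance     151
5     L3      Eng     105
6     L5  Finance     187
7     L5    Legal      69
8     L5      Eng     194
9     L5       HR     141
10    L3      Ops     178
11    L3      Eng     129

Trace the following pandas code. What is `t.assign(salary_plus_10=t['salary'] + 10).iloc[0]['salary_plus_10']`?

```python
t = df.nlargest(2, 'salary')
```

take 2 rows with largest salary:
  level     dept  salary
8    L5      Eng     194
6    L5  Finance     187
add column salary_plus_10 = t['salary'] + 10:
  level     dept  salary  salary_plus_10
8    L5      Eng     194             204
6    L5  Finance     187             197
So iloc[0]['salary_plus_10'] = 204.

204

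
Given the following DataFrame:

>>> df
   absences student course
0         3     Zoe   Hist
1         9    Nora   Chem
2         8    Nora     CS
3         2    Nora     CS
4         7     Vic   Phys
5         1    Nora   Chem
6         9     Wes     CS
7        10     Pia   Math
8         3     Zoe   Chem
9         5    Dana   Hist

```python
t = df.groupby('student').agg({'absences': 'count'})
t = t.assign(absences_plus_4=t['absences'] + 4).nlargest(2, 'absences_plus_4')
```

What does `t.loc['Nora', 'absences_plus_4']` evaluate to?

group by student, count of absences:
         absences
student          
Dana            1
Nora            4
Pia             1
Vic             1
Wes             1
Zoe             2
add column absences_plus_4 = t['absences'] + 4:
         absences  absences_plus_4
student                           
Dana            1                5
Nora            4                8
Pia             1                5
Vic             1                5
Wes             1                5
Zoe             2                6
take 2 rows with largest absences_plus_4:
         absences  absences_plus_4
student                           
Nora            4                8
Zoe             2                6
Finally, value at row 'Nora', column 'absences_plus_4' = 8.

8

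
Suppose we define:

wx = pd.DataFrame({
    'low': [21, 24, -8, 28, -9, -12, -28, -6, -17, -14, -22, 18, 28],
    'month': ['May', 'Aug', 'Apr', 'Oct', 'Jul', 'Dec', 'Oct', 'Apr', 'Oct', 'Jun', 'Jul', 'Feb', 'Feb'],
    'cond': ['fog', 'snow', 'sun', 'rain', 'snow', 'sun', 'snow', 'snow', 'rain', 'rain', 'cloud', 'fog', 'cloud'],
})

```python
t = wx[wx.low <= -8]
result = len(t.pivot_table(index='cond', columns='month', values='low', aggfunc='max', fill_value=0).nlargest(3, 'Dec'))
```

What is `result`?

3

filter rows where low <= -8:
    low month   cond
2    -8   Apr    sun
4    -9   Jul   snow
5   -12   Dec    sun
6   -28   Oct   snow
8   -17   Oct   rain
9   -14   Jun   rain
10  -22   Jul  cloud
pivot: rows=cond, cols=month, max(low):
month  Apr  Dec  Jul  Jun  Oct
cond                          
cloud    0    0  -22    0    0
rain     0    0    0  -14  -17
snow     0    0   -9    0  -28
sun     -8  -12    0    0    0
take 3 rows with largest Dec:
month  Apr  Dec  Jul  Jun  Oct
cond                          
cloud    0    0  -22    0    0
rain     0    0    0  -14  -17
snow     0    0   -9    0  -28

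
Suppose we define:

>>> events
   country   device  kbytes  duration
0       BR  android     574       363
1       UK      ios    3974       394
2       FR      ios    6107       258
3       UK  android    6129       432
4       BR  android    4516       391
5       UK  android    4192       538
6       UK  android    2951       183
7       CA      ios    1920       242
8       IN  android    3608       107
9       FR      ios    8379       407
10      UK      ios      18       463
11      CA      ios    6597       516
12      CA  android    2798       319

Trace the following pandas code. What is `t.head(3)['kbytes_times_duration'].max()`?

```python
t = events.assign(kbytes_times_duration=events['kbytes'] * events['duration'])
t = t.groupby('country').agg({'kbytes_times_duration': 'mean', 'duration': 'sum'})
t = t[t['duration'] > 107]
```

2492929.5

add column kbytes_times_duration = events['kbytes'] * events['duration']:
   country   device  kbytes  duration  kbytes_times_duration
0       BR  android     574       363                 208362
1       UK      ios    3974       394                1565756
2       FR      ios    6107       258                1575606
3       UK  android    6129       432                2647728
4       BR  android    4516       391                1765756
5       UK  android    4192       538                2255296
6       UK  android    2951       183                 540033
7       CA      ios    1920       242                 464640
8       IN  android    3608       107                 386056
9       FR      ios    8379       407                3410253
10      UK      ios      18       463                   8334
11      CA      ios    6597       516                3404052
12      CA  android    2798       319                 892562
group by country: mean(kbytes_times_duration), sum(duration):
         kbytes_times_duration  duration
country                                 
BR                9.870590e+05       754
CA                1.587085e+06      1077
FR                2.492930e+06       665
IN                3.860560e+05       107
UK                1.403429e+06      2010
filter rows where duration > 107:
         kbytes_times_duration  duration
country                                 
BR                9.870590e+05       754
CA                1.587085e+06      1077
FR                2.492930e+06       665
UK                1.403429e+06      2010
take first 3 rows:
         kbytes_times_duration  duration
country                                 
BR                9.870590e+05       754
CA                1.587085e+06      1077
FR                2.492930e+06       665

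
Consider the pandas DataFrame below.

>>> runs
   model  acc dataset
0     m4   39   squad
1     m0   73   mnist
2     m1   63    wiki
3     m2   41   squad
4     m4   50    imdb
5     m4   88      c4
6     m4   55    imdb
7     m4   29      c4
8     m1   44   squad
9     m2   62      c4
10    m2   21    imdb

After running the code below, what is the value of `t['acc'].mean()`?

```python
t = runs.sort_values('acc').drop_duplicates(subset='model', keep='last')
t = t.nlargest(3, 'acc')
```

74.6666666667

sort by acc:
   model  acc dataset
10    m2   21    imdb
7     m4   29      c4
0     m4   39   squad
3     m2   41   squad
8     m1   44   squad
4     m4   50    imdb
6     m4   55    imdb
9     m2   62      c4
2     m1   63    wiki
1     m0   73   mnist
5     m4   88      c4
drop duplicate model (keep=last):
  model  acc dataset
9    m2   62      c4
2    m1   63    wiki
1    m0   73   mnist
5    m4   88      c4
take 3 rows with largest acc:
  model  acc dataset
5    m4   88      c4
1    m0   73   mnist
2    m1   63    wiki
Hence 74.6666666667.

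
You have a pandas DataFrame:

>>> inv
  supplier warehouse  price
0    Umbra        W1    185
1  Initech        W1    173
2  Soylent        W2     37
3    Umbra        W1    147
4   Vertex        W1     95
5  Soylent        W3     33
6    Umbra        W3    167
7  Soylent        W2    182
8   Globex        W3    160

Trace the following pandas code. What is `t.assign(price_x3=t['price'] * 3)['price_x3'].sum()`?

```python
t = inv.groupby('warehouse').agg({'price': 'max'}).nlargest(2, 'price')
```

group by warehouse, max of price:
           price
warehouse       
W1           185
W2           182
W3           167
take 2 rows with largest price:
           price
warehouse       
W1           185
W2           182
add column price_x3 = t['price'] * 3:
           price  price_x3
warehouse                 
W1           185       555
W2           182       546
Finally, sum of column 'price_x3' = 1101.

1101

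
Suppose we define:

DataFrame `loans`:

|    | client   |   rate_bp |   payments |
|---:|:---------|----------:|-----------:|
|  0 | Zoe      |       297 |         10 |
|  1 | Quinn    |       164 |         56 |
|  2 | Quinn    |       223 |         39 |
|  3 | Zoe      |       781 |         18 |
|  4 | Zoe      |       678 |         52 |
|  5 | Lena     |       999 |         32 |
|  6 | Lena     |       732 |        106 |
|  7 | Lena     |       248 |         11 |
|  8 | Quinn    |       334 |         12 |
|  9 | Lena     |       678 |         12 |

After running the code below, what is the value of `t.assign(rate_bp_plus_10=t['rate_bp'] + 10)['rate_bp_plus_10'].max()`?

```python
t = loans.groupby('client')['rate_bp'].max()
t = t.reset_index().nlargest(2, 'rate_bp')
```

1009

group by client, max of rate_bp:
client
Lena     999
Quinn    334
Zoe      781
Name: rate_bp, dtype: int64
reset_index():
  client  rate_bp
0   Lena      999
1  Quinn      334
2    Zoe      781
take 2 rows with largest rate_bp:
  client  rate_bp
0   Lena      999
2    Zoe      781
add column rate_bp_plus_10 = t['rate_bp'] + 10:
  client  rate_bp  rate_bp_plus_10
0   Lena      999             1009
2    Zoe      781              791
So max() = 1009.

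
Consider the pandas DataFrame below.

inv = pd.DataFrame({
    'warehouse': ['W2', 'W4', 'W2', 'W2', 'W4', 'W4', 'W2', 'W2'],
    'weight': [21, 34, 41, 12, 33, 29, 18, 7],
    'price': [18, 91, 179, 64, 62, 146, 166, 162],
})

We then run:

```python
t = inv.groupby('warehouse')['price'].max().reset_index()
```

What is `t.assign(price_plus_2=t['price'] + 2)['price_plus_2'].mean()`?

164.5

group by warehouse, max of price:
warehouse
W2    179
W4    146
Name: price, dtype: int64
reset_index():
  warehouse  price
0        W2    179
1        W4    146
add column price_plus_2 = t['price'] + 2:
  warehouse  price  price_plus_2
0        W2    179           181
1        W4    146           148
Then the mean of column 'price_plus_2': 164.5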